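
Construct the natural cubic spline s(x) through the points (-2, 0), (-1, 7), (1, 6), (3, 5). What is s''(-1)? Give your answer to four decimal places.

With M_i denoting the second derivative at x_i, h_i = 1, 2, 2, and Δ_i = (y_(i+1) − y_i)/h_i = 7, -1/2, -1/2:
  1·M_0 + 6·M_1 + 2·M_2 = 6(Δ_1 - Δ_0) = -45
  2·M_1 + 8·M_2 + 2·M_3 = 6(Δ_2 - Δ_1) = 0
Natural end conditions: M_0 = M_3 = 0.
Forward elimination and back-substitution give M_0 = 0, M_1 = -90/11, M_2 = 45/22, M_3 = 0.

-8.1818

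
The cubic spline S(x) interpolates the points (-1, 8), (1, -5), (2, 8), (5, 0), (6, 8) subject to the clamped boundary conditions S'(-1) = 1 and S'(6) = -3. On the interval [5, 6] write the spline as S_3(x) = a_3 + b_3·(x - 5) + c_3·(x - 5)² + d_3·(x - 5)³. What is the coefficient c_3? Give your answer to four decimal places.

Write σ_i for S''(x_i). With h_i = 2, 1, 3, 1 and divided differences Δ_i = -13/2, 13, -8/3, 8, the continuity of S' gives the tridiagonal system
  2·σ_0 + 6·σ_1 + 1·σ_2 = 6(Δ_1 - Δ_0) = 117
  1·σ_1 + 8·σ_2 + 3·σ_3 = 6(Δ_2 - Δ_1) = -94
  3·σ_2 + 8·σ_3 + 1·σ_4 = 6(Δ_3 - Δ_2) = 64
Clamped end conditions give two more equations: 2h_0·σ_0 + h_0·σ_1 = 6(Δ_0 - S'(-1)) = -45 and h_3·σ_3 + 2h_3·σ_4 = 6(S'(6) - Δ_3) = -66.
Hence σ_0 = -18239/660, σ_1 = 5407/165, σ_2 = -1607/66, σ_3 = 1247/55, σ_4 = -4877/110.
On [5, 6], with S_3(x) = a_3 + b_3·(x - 5) + c_3·(x - 5)² + d_3·(x - 5)³: c_3 = σ_3/2 = 1247/110, d_3 = (σ_4 - σ_3)/(6h_3) = -2457/220, b_3 = Δ_3 - h_3(2σ_3 + σ_4)/6 = 1723/220.

11.3364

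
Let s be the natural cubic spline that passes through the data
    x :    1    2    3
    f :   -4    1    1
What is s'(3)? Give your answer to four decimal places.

Let M_i = s''(x_i). Step sizes h_i = 1, 1; slopes of the chords Δ_i = (y_(i+1) - y_i)/h_i = 5, 0.
  1·M_0 + 4·M_1 + 1·M_2 = 6(Δ_1 - Δ_0) = -30
Natural end conditions: M_0 = M_2 = 0.
Solving: M_0 = 0, M_1 = -15/2, M_2 = 0.
On [2, 3], s'(x) = b_1 + 2c_1·(x - 2) + 3d_1·(x - 2)² with b_1 = Δ_1 - h_1(2M_1 + M_2)/6 = 5/2, c_1 = M_1/2 = -15/4, d_1 = (M_2 - M_1)/(6h_1) = 5/4. So s'(3) = -5/4.

-1.2500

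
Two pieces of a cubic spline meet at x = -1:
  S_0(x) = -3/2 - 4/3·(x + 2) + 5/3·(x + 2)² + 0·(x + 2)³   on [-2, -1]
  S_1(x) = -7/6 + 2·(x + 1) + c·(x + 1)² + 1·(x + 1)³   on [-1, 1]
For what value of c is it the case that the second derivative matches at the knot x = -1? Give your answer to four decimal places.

1.6667

S_0''(x) = 10/3 + 0·(x + 2), so S_0''(-1) = 10/3. On the right, S_1''(-1) = 2c, so c = 5/3.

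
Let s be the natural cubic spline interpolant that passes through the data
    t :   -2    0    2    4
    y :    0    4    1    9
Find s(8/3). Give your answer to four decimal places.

Let M_i = s''(x_i). Step sizes h_i = 2, 2, 2; slopes of the chords Δ_i = (y_(i+1) - y_i)/h_i = 2, -3/2, 4.
  2·M_0 + 8·M_1 + 2·M_2 = 6(Δ_1 - Δ_0) = -21
  2·M_1 + 8·M_2 + 2·M_3 = 6(Δ_2 - Δ_1) = 33
Natural end conditions: M_0 = M_3 = 0.
Solving the tridiagonal system: M_0 = 0, M_1 = -39/10, M_2 = 51/10, M_3 = 0.
On [2, 4], s(t) = 1 + 3/5·(t - 2) + 51/20·(t - 2)² - 17/40·(t - 2)³.
With (t - 2) = 2/3: s(8/3) = 65/27.

2.4074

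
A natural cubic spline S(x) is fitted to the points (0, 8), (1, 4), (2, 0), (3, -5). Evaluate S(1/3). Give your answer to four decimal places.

Let M_i = S''(x_i). Step sizes h_i = 1, 1, 1; slopes of the chords Δ_i = (y_(i+1) - y_i)/h_i = -4, -4, -5.
  1·M_0 + 4·M_1 + 1·M_2 = 6(Δ_1 - Δ_0) = 0
  1·M_1 + 4·M_2 + 1·M_3 = 6(Δ_2 - Δ_1) = -6
Natural end conditions: M_0 = M_3 = 0.
Solving: M_0 = 0, M_1 = 2/5, M_2 = -8/5, M_3 = 0.
On [0, 1], S(x) = 8 - 61/15·x + 0·x² + 1/15·x³.
With x = 1/3: S(1/3) = 2692/405.

6.6469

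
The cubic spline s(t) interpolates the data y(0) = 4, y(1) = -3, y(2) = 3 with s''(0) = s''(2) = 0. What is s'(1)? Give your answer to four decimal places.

-0.5000

Let σ_i = s''(x_i). Step sizes h_i = 1, 1; slopes of the chords Δ_i = (y_(i+1) - y_i)/h_i = -7, 6.
  1·σ_0 + 4·σ_1 + 1·σ_2 = 6(Δ_1 - Δ_0) = 78
Natural end conditions: σ_0 = σ_2 = 0.
Forward elimination and back-substitution give σ_0 = 0, σ_1 = 39/2, σ_2 = 0.
On [1, 2], s'(t) = b_1 + 2c_1·(t - 1) + 3d_1·(t - 1)² with b_1 = Δ_1 - h_1(2σ_1 + σ_2)/6 = -1/2, c_1 = σ_1/2 = 39/4, d_1 = (σ_2 - σ_1)/(6h_1) = -13/4. So s'(1) = -1/2.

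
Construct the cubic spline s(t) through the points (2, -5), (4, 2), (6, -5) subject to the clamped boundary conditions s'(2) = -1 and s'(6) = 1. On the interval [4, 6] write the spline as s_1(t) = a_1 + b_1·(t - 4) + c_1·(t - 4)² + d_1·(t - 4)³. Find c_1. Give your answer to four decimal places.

With m_i denoting the second derivative at x_i, h_i = 2, 2, and Δ_i = (y_(i+1) − y_i)/h_i = 7/2, -7/2:
  2·m_0 + 8·m_1 + 2·m_2 = 6(Δ_1 - Δ_0) = -42
Clamped end conditions give two more equations: 2h_0·m_0 + h_0·m_1 = 6(Δ_0 - s'(2)) = 27 and h_1·m_1 + 2h_1·m_2 = 6(s'(6) - Δ_1) = 27.
Forward elimination and back-substitution give m_0 = 25/2, m_1 = -23/2, m_2 = 25/2.
On [4, 6], with s_1(t) = a_1 + b_1·(t - 4) + c_1·(t - 4)² + d_1·(t - 4)³: c_1 = m_1/2 = -23/4, d_1 = (m_2 - m_1)/(6h_1) = 2, b_1 = Δ_1 - h_1(2m_1 + m_2)/6 = 0.

-5.7500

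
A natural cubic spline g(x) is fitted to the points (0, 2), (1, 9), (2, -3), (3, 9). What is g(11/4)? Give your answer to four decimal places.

Write M_i for g''(x_i). With h_i = 1, 1, 1 and divided differences Δ_i = 7, -12, 12, the continuity of g' gives the tridiagonal system
  1·M_0 + 4·M_1 + 1·M_2 = 6(Δ_1 - Δ_0) = -114
  1·M_1 + 4·M_2 + 1·M_3 = 6(Δ_2 - Δ_1) = 144
Natural end conditions: M_0 = M_3 = 0.
Forward elimination and back-substitution give M_0 = 0, M_1 = -40, M_2 = 46, M_3 = 0.
On [2, 3], g(x) = -3 - 10/3·(x - 2) + 23·(x - 2)² - 23/3·(x - 2)³.
With (x - 2) = 3/4: g(11/4) = 269/64.

4.2031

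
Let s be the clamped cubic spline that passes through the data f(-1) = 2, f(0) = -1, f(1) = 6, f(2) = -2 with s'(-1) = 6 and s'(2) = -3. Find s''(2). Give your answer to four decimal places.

Let M_i = s''(x_i). Step sizes h_i = 1, 1, 1; slopes of the chords Δ_i = (y_(i+1) - y_i)/h_i = -3, 7, -8.
  1·M_0 + 4·M_1 + 1·M_2 = 6(Δ_1 - Δ_0) = 60
  1·M_1 + 4·M_2 + 1·M_3 = 6(Δ_2 - Δ_1) = -90
Clamped end conditions give two more equations: 2h_0·M_0 + h_0·M_1 = 6(Δ_0 - s'(-1)) = -54 and h_2·M_2 + 2h_2·M_3 = 6(s'(2) - Δ_2) = 30.
Solving: M_0 = -226/5, M_1 = 182/5, M_2 = -202/5, M_3 = 176/5.

35.2000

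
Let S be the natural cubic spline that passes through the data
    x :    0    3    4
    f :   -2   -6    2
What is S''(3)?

7

Let M_i = S''(x_i). Step sizes h_i = 3, 1; slopes of the chords Δ_i = (y_(i+1) - y_i)/h_i = -4/3, 8.
  3·M_0 + 8·M_1 + 1·M_2 = 6(Δ_1 - Δ_0) = 56
Natural end conditions: M_0 = M_2 = 0.
Forward elimination and back-substitution give M_0 = 0, M_1 = 7, M_2 = 0.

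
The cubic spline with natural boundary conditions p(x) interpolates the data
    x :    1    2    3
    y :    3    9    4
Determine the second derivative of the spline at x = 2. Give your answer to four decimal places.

-16.5000

Put M_i = p'' at the i-th knot. Here h = (1, 1) and Δ = (6, -5), so the interior equations h_(i-1)·M_(i-1) + 2(h_(i-1)+h_i)·M_i + h_i·M_(i+1) = 6(Δ_i − Δ_(i-1)) read
  1·M_0 + 4·M_1 + 1·M_2 = 6(Δ_1 - Δ_0) = -66
Natural end conditions: M_0 = M_2 = 0.
Solving: M_0 = 0, M_1 = -33/2, M_2 = 0.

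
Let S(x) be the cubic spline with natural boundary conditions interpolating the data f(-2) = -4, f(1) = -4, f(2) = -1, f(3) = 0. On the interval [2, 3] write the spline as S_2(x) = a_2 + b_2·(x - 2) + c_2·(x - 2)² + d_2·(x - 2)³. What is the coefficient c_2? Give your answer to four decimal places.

Put σ_i = S'' at the i-th knot. Here h = (3, 1, 1) and Δ = (0, 3, 1), so the interior equations h_(i-1)·σ_(i-1) + 2(h_(i-1)+h_i)·σ_i + h_i·σ_(i+1) = 6(Δ_i − Δ_(i-1)) read
  3·σ_0 + 8·σ_1 + 1·σ_2 = 6(Δ_1 - Δ_0) = 18
  1·σ_1 + 4·σ_2 + 1·σ_3 = 6(Δ_2 - Δ_1) = -12
Natural end conditions: σ_0 = σ_3 = 0.
Forward elimination and back-substitution give σ_0 = 0, σ_1 = 84/31, σ_2 = -114/31, σ_3 = 0.
On [2, 3], with S_2(x) = a_2 + b_2·(x - 2) + c_2·(x - 2)² + d_2·(x - 2)³: c_2 = σ_2/2 = -57/31, d_2 = (σ_3 - σ_2)/(6h_2) = 19/31, b_2 = Δ_2 - h_2(2σ_2 + σ_3)/6 = 69/31.

-1.8387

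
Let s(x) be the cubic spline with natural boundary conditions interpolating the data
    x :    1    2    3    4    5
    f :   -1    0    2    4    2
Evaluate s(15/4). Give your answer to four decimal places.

3.7955

Put σ_i = s'' at the i-th knot. Here h = (1, 1, 1, 1) and Δ = (1, 2, 2, -2), so the interior equations h_(i-1)·σ_(i-1) + 2(h_(i-1)+h_i)·σ_i + h_i·σ_(i+1) = 6(Δ_i − Δ_(i-1)) read
  1·σ_0 + 4·σ_1 + 1·σ_2 = 6(Δ_1 - Δ_0) = 6
  1·σ_1 + 4·σ_2 + 1·σ_3 = 6(Δ_2 - Δ_1) = 0
  1·σ_2 + 4·σ_3 + 1·σ_4 = 6(Δ_3 - Δ_2) = -24
Natural end conditions: σ_0 = σ_4 = 0.
Solving: σ_0 = 0, σ_1 = 33/28, σ_2 = 9/7, σ_3 = -177/28, σ_4 = 0.
On [3, 4], s(x) = 2 + 21/8·(x - 3) + 9/14·(x - 3)² - 71/56·(x - 3)³.
With (x - 3) = 3/4: s(15/4) = 13603/3584.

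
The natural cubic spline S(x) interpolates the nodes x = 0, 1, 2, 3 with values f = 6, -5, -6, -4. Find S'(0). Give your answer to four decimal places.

With m_i denoting the second derivative at x_i, h_i = 1, 1, 1, and Δ_i = (y_(i+1) − y_i)/h_i = -11, -1, 2:
  1·m_0 + 4·m_1 + 1·m_2 = 6(Δ_1 - Δ_0) = 60
  1·m_1 + 4·m_2 + 1·m_3 = 6(Δ_2 - Δ_1) = 18
Natural end conditions: m_0 = m_3 = 0.
Hence m_0 = 0, m_1 = 74/5, m_2 = 4/5, m_3 = 0.
On [0, 1], S'(x) = b_0 + 2c_0·x + 3d_0·x² with b_0 = Δ_0 - h_0(2m_0 + m_1)/6 = -202/15, c_0 = m_0/2 = 0, d_0 = (m_1 - m_0)/(6h_0) = 37/15. So S'(0) = -202/15.

-13.4667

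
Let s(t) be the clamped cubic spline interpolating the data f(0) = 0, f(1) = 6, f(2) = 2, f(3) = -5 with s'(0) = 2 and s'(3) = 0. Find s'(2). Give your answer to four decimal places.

Put m_i = s'' at the i-th knot. Here h = (1, 1, 1) and Δ = (6, -4, -7), so the interior equations h_(i-1)·m_(i-1) + 2(h_(i-1)+h_i)·m_i + h_i·m_(i+1) = 6(Δ_i − Δ_(i-1)) read
  1·m_0 + 4·m_1 + 1·m_2 = 6(Δ_1 - Δ_0) = -60
  1·m_1 + 4·m_2 + 1·m_3 = 6(Δ_2 - Δ_1) = -18
Clamped end conditions give two more equations: 2h_0·m_0 + h_0·m_1 = 6(Δ_0 - s'(0)) = 24 and h_2·m_2 + 2h_2·m_3 = 6(s'(3) - Δ_2) = 42.
Solving: m_0 = 322/15, m_1 = -284/15, m_2 = -86/15, m_3 = 358/15.
On [2, 3], s'(t) = b_2 + 2c_2·(t - 2) + 3d_2·(t - 2)² with b_2 = Δ_2 - h_2(2m_2 + m_3)/6 = -136/15, c_2 = m_2/2 = -43/15, d_2 = (m_3 - m_2)/(6h_2) = 74/15. So s'(2) = -136/15.

-9.0667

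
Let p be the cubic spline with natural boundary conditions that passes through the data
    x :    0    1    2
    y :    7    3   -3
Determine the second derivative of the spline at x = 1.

Let σ_i = p''(x_i). Step sizes h_i = 1, 1; slopes of the chords Δ_i = (y_(i+1) - y_i)/h_i = -4, -6.
  1·σ_0 + 4·σ_1 + 1·σ_2 = 6(Δ_1 - Δ_0) = -12
Natural end conditions: σ_0 = σ_2 = 0.
Forward elimination and back-substitution give σ_0 = 0, σ_1 = -3, σ_2 = 0.

-3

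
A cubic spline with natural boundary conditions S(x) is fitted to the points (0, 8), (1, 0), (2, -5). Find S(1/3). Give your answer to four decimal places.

5.1111

Write σ_i for S''(x_i). With h_i = 1, 1 and divided differences Δ_i = -8, -5, the continuity of S' gives the tridiagonal system
  1·σ_0 + 4·σ_1 + 1·σ_2 = 6(Δ_1 - Δ_0) = 18
Natural end conditions: σ_0 = σ_2 = 0.
Solving: σ_0 = 0, σ_1 = 9/2, σ_2 = 0.
On [0, 1], S(x) = 8 - 35/4·x + 0·x² + 3/4·x³.
With x = 1/3: S(1/3) = 46/9.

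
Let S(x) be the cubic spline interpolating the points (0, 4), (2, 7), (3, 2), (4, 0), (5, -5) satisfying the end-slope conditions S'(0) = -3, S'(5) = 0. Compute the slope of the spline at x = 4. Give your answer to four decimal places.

-4.3720

Let M_i = S''(x_i). Step sizes h_i = 2, 1, 1, 1; slopes of the chords Δ_i = (y_(i+1) - y_i)/h_i = 3/2, -5, -2, -5.
  2·M_0 + 6·M_1 + 1·M_2 = 6(Δ_1 - Δ_0) = -39
  1·M_1 + 4·M_2 + 1·M_3 = 6(Δ_2 - Δ_1) = 18
  1·M_2 + 4·M_3 + 1·M_4 = 6(Δ_3 - Δ_2) = -18
Clamped end conditions give two more equations: 2h_0·M_0 + h_0·M_1 = 6(Δ_0 - S'(0)) = 27 and h_3·M_3 + 2h_3·M_4 = 6(S'(5) - Δ_3) = 30.
Solving the tridiagonal system: M_0 = 2145/164, M_1 = -519/41, M_2 = 885/82, M_3 = -513/41, M_4 = 1743/82.
On [4, 5], S'(x) = b_3 + 2c_3·(x - 4) + 3d_3·(x - 4)² with b_3 = Δ_3 - h_3(2M_3 + M_4)/6 = -717/164, c_3 = M_3/2 = -513/82, d_3 = (M_4 - M_3)/(6h_3) = 923/164. So S'(4) = -717/164.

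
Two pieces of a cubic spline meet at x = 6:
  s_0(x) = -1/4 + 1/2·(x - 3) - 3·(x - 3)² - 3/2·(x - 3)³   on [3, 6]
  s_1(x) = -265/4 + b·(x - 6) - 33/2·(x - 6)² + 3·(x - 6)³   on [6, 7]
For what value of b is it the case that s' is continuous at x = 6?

-58

s_0'(x) = 1/2 - 6·(x - 3) - 9/2·(x - 3)², so s_0'(6) = -58. On the right, s_1'(6) = b, so b = -58.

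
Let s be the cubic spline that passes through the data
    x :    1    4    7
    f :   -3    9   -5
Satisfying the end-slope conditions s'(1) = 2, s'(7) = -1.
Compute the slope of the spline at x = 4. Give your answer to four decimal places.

Write M_i for s''(x_i). With h_i = 3, 3 and divided differences Δ_i = 4, -14/3, the continuity of s' gives the tridiagonal system
  3·M_0 + 12·M_1 + 3·M_2 = 6(Δ_1 - Δ_0) = -52
Clamped end conditions give two more equations: 2h_0·M_0 + h_0·M_1 = 6(Δ_0 - s'(1)) = 12 and h_1·M_1 + 2h_1·M_2 = 6(s'(7) - Δ_1) = 22.
Solving the tridiagonal system: M_0 = 35/6, M_1 = -23/3, M_2 = 15/2.
On [4, 7], s'(x) = b_1 + 2c_1·(x - 4) + 3d_1·(x - 4)² with b_1 = Δ_1 - h_1(2M_1 + M_2)/6 = -3/4, c_1 = M_1/2 = -23/6, d_1 = (M_2 - M_1)/(6h_1) = 91/108. So s'(4) = -3/4.

-0.7500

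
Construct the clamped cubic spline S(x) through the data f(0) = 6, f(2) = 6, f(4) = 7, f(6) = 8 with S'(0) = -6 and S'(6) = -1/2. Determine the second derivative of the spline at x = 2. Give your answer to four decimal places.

Write M_i for S''(x_i). With h_i = 2, 2, 2 and divided differences Δ_i = 0, 1/2, 1/2, the continuity of S' gives the tridiagonal system
  2·M_0 + 8·M_1 + 2·M_2 = 6(Δ_1 - Δ_0) = 3
  2·M_1 + 8·M_2 + 2·M_3 = 6(Δ_2 - Δ_1) = 0
Clamped end conditions give two more equations: 2h_0·M_0 + h_0·M_1 = 6(Δ_0 - S'(0)) = 36 and h_2·M_2 + 2h_2·M_3 = 6(S'(6) - Δ_2) = -6.
Solving the tridiagonal system: M_0 = 307/30, M_1 = -37/15, M_2 = 17/15, M_3 = -31/15.

-2.4667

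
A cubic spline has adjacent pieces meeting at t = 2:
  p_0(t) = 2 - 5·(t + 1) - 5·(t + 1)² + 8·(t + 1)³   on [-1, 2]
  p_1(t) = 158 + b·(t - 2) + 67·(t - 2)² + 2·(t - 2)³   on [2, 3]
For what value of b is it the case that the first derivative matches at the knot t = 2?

181

p_0'(t) = -5 - 10·(t + 1) + 24·(t + 1)², so p_0'(2) = 181. On the right, p_1'(2) = b, so b = 181.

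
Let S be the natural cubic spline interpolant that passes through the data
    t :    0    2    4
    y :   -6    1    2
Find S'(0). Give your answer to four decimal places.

4.2500

Let σ_i = S''(x_i). Step sizes h_i = 2, 2; slopes of the chords Δ_i = (y_(i+1) - y_i)/h_i = 7/2, 1/2.
  2·σ_0 + 8·σ_1 + 2·σ_2 = 6(Δ_1 - Δ_0) = -18
Natural end conditions: σ_0 = σ_2 = 0.
Solving the tridiagonal system: σ_0 = 0, σ_1 = -9/4, σ_2 = 0.
On [0, 2], S'(t) = b_0 + 2c_0·t + 3d_0·t² with b_0 = Δ_0 - h_0(2σ_0 + σ_1)/6 = 17/4, c_0 = σ_0/2 = 0, d_0 = (σ_1 - σ_0)/(6h_0) = -3/16. So S'(0) = 17/4.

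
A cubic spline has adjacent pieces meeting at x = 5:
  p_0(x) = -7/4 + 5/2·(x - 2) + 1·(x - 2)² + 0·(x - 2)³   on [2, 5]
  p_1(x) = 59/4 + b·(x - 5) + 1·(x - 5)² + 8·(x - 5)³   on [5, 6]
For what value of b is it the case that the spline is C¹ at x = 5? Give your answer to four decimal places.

8.5000

p_0'(x) = 5/2 + 2·(x - 2) + 0·(x - 2)², so p_0'(5) = 17/2. On the right, p_1'(5) = b, so b = 17/2.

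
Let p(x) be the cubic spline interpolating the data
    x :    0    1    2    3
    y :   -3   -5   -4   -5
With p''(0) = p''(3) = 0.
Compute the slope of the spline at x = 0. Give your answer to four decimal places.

-2.9333

Let M_i = p''(x_i). Step sizes h_i = 1, 1, 1; slopes of the chords Δ_i = (y_(i+1) - y_i)/h_i = -2, 1, -1.
  1·M_0 + 4·M_1 + 1·M_2 = 6(Δ_1 - Δ_0) = 18
  1·M_1 + 4·M_2 + 1·M_3 = 6(Δ_2 - Δ_1) = -12
Natural end conditions: M_0 = M_3 = 0.
Hence M_0 = 0, M_1 = 28/5, M_2 = -22/5, M_3 = 0.
On [0, 1], p'(x) = b_0 + 2c_0·x + 3d_0·x² with b_0 = Δ_0 - h_0(2M_0 + M_1)/6 = -44/15, c_0 = M_0/2 = 0, d_0 = (M_1 - M_0)/(6h_0) = 14/15. So p'(0) = -44/15.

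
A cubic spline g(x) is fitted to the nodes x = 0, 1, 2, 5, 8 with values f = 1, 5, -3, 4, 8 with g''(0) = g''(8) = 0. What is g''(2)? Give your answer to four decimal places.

11.6429

Write m_i for g''(x_i). With h_i = 1, 1, 3, 3 and divided differences Δ_i = 4, -8, 7/3, 4/3, the continuity of g' gives the tridiagonal system
  1·m_0 + 4·m_1 + 1·m_2 = 6(Δ_1 - Δ_0) = -72
  1·m_1 + 8·m_2 + 3·m_3 = 6(Δ_2 - Δ_1) = 62
  3·m_2 + 12·m_3 + 3·m_4 = 6(Δ_3 - Δ_2) = -6
Natural end conditions: m_0 = m_4 = 0.
Hence m_0 = 0, m_1 = -1171/56, m_2 = 163/14, m_3 = -191/56, m_4 = 0.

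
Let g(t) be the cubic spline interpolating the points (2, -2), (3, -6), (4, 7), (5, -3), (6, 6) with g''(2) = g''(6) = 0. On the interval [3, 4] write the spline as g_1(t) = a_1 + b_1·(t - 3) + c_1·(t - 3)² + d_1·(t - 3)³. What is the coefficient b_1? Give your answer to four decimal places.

Write m_i for g''(x_i). With h_i = 1, 1, 1, 1 and divided differences Δ_i = -4, 13, -10, 9, the continuity of g' gives the tridiagonal system
  1·m_0 + 4·m_1 + 1·m_2 = 6(Δ_1 - Δ_0) = 102
  1·m_1 + 4·m_2 + 1·m_3 = 6(Δ_2 - Δ_1) = -138
  1·m_2 + 4·m_3 + 1·m_4 = 6(Δ_3 - Δ_2) = 114
Natural end conditions: m_0 = m_4 = 0.
Forward elimination and back-substitution give m_0 = 0, m_1 = 549/14, m_2 = -384/7, m_3 = 591/14, m_4 = 0.
On [3, 4], with g_1(t) = a_1 + b_1·(t - 3) + c_1·(t - 3)² + d_1·(t - 3)³: c_1 = m_1/2 = 549/28, d_1 = (m_2 - m_1)/(6h_1) = -439/28, b_1 = Δ_1 - h_1(2m_1 + m_2)/6 = 127/14.

9.0714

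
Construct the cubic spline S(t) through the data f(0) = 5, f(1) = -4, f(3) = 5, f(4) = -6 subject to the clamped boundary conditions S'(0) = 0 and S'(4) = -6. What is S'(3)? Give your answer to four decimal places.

Write M_i for S''(x_i). With h_i = 1, 2, 1 and divided differences Δ_i = -9, 9/2, -11, the continuity of S' gives the tridiagonal system
  1·M_0 + 6·M_1 + 2·M_2 = 6(Δ_1 - Δ_0) = 81
  2·M_1 + 6·M_2 + 1·M_3 = 6(Δ_2 - Δ_1) = -93
Clamped end conditions give two more equations: 2h_0·M_0 + h_0·M_1 = 6(Δ_0 - S'(0)) = -54 and h_2·M_2 + 2h_2·M_3 = 6(S'(4) - Δ_2) = 30.
Solving the tridiagonal system: M_0 = -297/7, M_1 = 216/7, M_2 = -216/7, M_3 = 213/7.
On [3, 4], S'(t) = b_2 + 2c_2·(t - 3) + 3d_2·(t - 3)² with b_2 = Δ_2 - h_2(2M_2 + M_3)/6 = -81/14, c_2 = M_2/2 = -108/7, d_2 = (M_3 - M_2)/(6h_2) = 143/14. So S'(3) = -81/14.

-5.7857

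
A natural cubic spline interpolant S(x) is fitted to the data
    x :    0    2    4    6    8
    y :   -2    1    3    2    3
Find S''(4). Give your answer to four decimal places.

With m_i denoting the second derivative at x_i, h_i = 2, 2, 2, 2, and Δ_i = (y_(i+1) − y_i)/h_i = 3/2, 1, -1/2, 1/2:
  2·m_0 + 8·m_1 + 2·m_2 = 6(Δ_1 - Δ_0) = -3
  2·m_1 + 8·m_2 + 2·m_3 = 6(Δ_2 - Δ_1) = -9
  2·m_2 + 8·m_3 + 2·m_4 = 6(Δ_3 - Δ_2) = 6
Natural end conditions: m_0 = m_4 = 0.
Hence m_0 = 0, m_1 = -3/112, m_2 = -39/28, m_3 = 123/112, m_4 = 0.

-1.3929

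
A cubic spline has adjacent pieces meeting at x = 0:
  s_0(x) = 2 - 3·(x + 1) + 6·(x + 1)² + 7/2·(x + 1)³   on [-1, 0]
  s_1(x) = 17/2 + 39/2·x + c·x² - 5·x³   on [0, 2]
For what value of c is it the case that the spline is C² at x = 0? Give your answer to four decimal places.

16.5000

s_0''(x) = 12 + 21·(x + 1), so s_0''(0) = 33. On the right, s_1''(0) = 2c, so c = 33/2.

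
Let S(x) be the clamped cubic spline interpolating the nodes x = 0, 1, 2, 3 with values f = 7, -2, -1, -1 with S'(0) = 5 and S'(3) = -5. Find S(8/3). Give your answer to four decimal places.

0.0420

Let σ_i = S''(x_i). Step sizes h_i = 1, 1, 1; slopes of the chords Δ_i = (y_(i+1) - y_i)/h_i = -9, 1, 0.
  1·σ_0 + 4·σ_1 + 1·σ_2 = 6(Δ_1 - Δ_0) = 60
  1·σ_1 + 4·σ_2 + 1·σ_3 = 6(Δ_2 - Δ_1) = -6
Clamped end conditions give two more equations: 2h_0·σ_0 + h_0·σ_1 = 6(Δ_0 - S'(0)) = -84 and h_2·σ_2 + 2h_2·σ_3 = 6(S'(3) - Δ_2) = -30.
Hence σ_0 = -862/15, σ_1 = 464/15, σ_2 = -94/15, σ_3 = -178/15.
On [2, 3], S(x) = -1 + 61/15·(x - 2) - 47/15·(x - 2)² - 14/15·(x - 2)³.
With (x - 2) = 2/3: S(8/3) = 17/405.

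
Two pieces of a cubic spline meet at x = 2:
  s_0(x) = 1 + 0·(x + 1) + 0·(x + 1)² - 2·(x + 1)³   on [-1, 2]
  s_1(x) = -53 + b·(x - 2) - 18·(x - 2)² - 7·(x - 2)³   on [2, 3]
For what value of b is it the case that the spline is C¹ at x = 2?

s_0'(x) = 0 + 0·(x + 1) - 6·(x + 1)², so s_0'(2) = -54. On the right, s_1'(2) = b, so b = -54.

-54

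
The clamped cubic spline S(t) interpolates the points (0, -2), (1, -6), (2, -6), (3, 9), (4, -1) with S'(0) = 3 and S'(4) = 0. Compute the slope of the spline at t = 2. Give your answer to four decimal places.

Let M_i = S''(x_i). Step sizes h_i = 1, 1, 1, 1; slopes of the chords Δ_i = (y_(i+1) - y_i)/h_i = -4, 0, 15, -10.
  1·M_0 + 4·M_1 + 1·M_2 = 6(Δ_1 - Δ_0) = 24
  1·M_1 + 4·M_2 + 1·M_3 = 6(Δ_2 - Δ_1) = 90
  1·M_2 + 4·M_3 + 1·M_4 = 6(Δ_3 - Δ_2) = -150
Clamped end conditions give two more equations: 2h_0·M_0 + h_0·M_1 = 6(Δ_0 - S'(0)) = -42 and h_3·M_3 + 2h_3·M_4 = 6(S'(4) - Δ_3) = 60.
Forward elimination and back-substitution give M_0 = -309/14, M_1 = 15/7, M_2 = 75/2, M_3 = -435/7, M_4 = 855/14.
On [2, 3], S'(t) = b_2 + 2c_2·(t - 2) + 3d_2·(t - 2)² with b_2 = Δ_2 - h_2(2M_2 + M_3)/6 = 90/7, c_2 = M_2/2 = 75/4, d_2 = (M_3 - M_2)/(6h_2) = -465/28. So S'(2) = 90/7.

12.8571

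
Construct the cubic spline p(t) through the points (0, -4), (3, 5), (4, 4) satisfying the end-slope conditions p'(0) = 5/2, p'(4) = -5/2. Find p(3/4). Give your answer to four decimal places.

-1.6270

Let M_i = p''(x_i). Step sizes h_i = 3, 1; slopes of the chords Δ_i = (y_(i+1) - y_i)/h_i = 3, -1.
  3·M_0 + 8·M_1 + 1·M_2 = 6(Δ_1 - Δ_0) = -24
Clamped end conditions give two more equations: 2h_0·M_0 + h_0·M_1 = 6(Δ_0 - p'(0)) = 3 and h_1·M_1 + 2h_1·M_2 = 6(p'(4) - Δ_1) = -9.
Forward elimination and back-substitution give M_0 = 9/4, M_1 = -7/2, M_2 = -11/4.
On [0, 3], p(t) = -4 + 5/2·t + 9/8·t² - 23/72·t³.
With t = 3/4: p(3/4) = -833/512.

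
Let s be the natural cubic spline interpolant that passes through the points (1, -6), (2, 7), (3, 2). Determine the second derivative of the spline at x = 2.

-27

Write σ_i for s''(x_i). With h_i = 1, 1 and divided differences Δ_i = 13, -5, the continuity of s' gives the tridiagonal system
  1·σ_0 + 4·σ_1 + 1·σ_2 = 6(Δ_1 - Δ_0) = -108
Natural end conditions: σ_0 = σ_2 = 0.
Solving the tridiagonal system: σ_0 = 0, σ_1 = -27, σ_2 = 0.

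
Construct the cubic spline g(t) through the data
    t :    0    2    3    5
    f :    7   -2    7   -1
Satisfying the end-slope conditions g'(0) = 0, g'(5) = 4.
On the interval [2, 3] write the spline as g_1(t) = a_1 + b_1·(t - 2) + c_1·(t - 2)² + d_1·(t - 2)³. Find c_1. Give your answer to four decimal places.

11.9688

Put M_i = g'' at the i-th knot. Here h = (2, 1, 2) and Δ = (-9/2, 9, -4), so the interior equations h_(i-1)·M_(i-1) + 2(h_(i-1)+h_i)·M_i + h_i·M_(i+1) = 6(Δ_i − Δ_(i-1)) read
  2·M_0 + 6·M_1 + 1·M_2 = 6(Δ_1 - Δ_0) = 81
  1·M_1 + 6·M_2 + 2·M_3 = 6(Δ_2 - Δ_1) = -78
Clamped end conditions give two more equations: 2h_0·M_0 + h_0·M_1 = 6(Δ_0 - g'(0)) = -27 and h_2·M_2 + 2h_2·M_3 = 6(g'(5) - Δ_2) = 48.
Forward elimination and back-substitution give M_0 = -599/32, M_1 = 383/16, M_2 = -403/16, M_3 = 787/32.
On [2, 3], with g_1(t) = a_1 + b_1·(t - 2) + c_1·(t - 2)² + d_1·(t - 2)³: c_1 = M_1/2 = 383/32, d_1 = (M_2 - M_1)/(6h_1) = -131/16, b_1 = Δ_1 - h_1(2M_1 + M_2)/6 = 167/32.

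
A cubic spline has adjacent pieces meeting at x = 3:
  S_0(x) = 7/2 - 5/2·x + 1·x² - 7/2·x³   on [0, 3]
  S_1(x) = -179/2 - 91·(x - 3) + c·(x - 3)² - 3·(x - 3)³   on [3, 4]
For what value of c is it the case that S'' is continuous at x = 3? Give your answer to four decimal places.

S_0''(x) = 2 - 21·x, so S_0''(3) = -61. On the right, S_1''(3) = 2c, so c = -61/2.

-30.5000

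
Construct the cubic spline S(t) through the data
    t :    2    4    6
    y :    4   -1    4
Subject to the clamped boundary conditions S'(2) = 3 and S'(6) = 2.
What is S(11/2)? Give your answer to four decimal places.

Let M_i = S''(x_i). Step sizes h_i = 2, 2; slopes of the chords Δ_i = (y_(i+1) - y_i)/h_i = -5/2, 5/2.
  2·M_0 + 8·M_1 + 2·M_2 = 6(Δ_1 - Δ_0) = 30
Clamped end conditions give two more equations: 2h_0·M_0 + h_0·M_1 = 6(Δ_0 - S'(2)) = -33 and h_1·M_1 + 2h_1·M_2 = 6(S'(6) - Δ_1) = -3.
Forward elimination and back-substitution give M_0 = -49/4, M_1 = 8, M_2 = -19/4.
On [4, 6], S(t) = -1 - 5/4·(t - 4) + 4·(t - 4)² - 17/16·(t - 4)³.
With (t - 4) = 3/2: S(11/2) = 325/128.

2.5391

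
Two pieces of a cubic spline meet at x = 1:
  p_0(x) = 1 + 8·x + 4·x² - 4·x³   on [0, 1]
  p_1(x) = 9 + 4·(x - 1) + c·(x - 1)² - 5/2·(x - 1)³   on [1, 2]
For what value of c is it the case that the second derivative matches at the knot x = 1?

-8

p_0''(x) = 8 - 24·x, so p_0''(1) = -16. On the right, p_1''(1) = 2c, so c = -8.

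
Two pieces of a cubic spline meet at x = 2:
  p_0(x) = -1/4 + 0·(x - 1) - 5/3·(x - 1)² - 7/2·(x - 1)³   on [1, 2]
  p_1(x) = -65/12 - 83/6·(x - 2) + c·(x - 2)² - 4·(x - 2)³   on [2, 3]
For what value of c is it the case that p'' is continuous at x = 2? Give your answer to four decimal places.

-12.1667

p_0''(x) = -10/3 - 21·(x - 1), so p_0''(2) = -73/3. On the right, p_1''(2) = 2c, so c = -73/6.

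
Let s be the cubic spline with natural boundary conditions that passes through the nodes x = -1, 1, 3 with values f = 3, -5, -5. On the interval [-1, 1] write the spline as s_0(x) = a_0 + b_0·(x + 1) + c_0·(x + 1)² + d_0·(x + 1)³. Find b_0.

-5

With m_i denoting the second derivative at x_i, h_i = 2, 2, and Δ_i = (y_(i+1) − y_i)/h_i = -4, 0:
  2·m_0 + 8·m_1 + 2·m_2 = 6(Δ_1 - Δ_0) = 24
Natural end conditions: m_0 = m_2 = 0.
Solving the tridiagonal system: m_0 = 0, m_1 = 3, m_2 = 0.
On [-1, 1], with s_0(x) = a_0 + b_0·(x + 1) + c_0·(x + 1)² + d_0·(x + 1)³: c_0 = m_0/2 = 0, d_0 = (m_1 - m_0)/(6h_0) = 1/4, b_0 = Δ_0 - h_0(2m_0 + m_1)/6 = -5.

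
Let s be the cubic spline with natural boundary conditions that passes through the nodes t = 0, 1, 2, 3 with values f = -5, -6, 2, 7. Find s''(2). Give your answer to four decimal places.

-8.4000

Write M_i for s''(x_i). With h_i = 1, 1, 1 and divided differences Δ_i = -1, 8, 5, the continuity of s' gives the tridiagonal system
  1·M_0 + 4·M_1 + 1·M_2 = 6(Δ_1 - Δ_0) = 54
  1·M_1 + 4·M_2 + 1·M_3 = 6(Δ_2 - Δ_1) = -18
Natural end conditions: M_0 = M_3 = 0.
Hence M_0 = 0, M_1 = 78/5, M_2 = -42/5, M_3 = 0.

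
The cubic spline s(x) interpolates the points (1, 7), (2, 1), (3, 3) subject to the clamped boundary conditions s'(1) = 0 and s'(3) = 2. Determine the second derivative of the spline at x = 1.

-29

Let σ_i = s''(x_i). Step sizes h_i = 1, 1; slopes of the chords Δ_i = (y_(i+1) - y_i)/h_i = -6, 2.
  1·σ_0 + 4·σ_1 + 1·σ_2 = 6(Δ_1 - Δ_0) = 48
Clamped end conditions give two more equations: 2h_0·σ_0 + h_0·σ_1 = 6(Δ_0 - s'(1)) = -36 and h_1·σ_1 + 2h_1·σ_2 = 6(s'(3) - Δ_1) = 0.
Forward elimination and back-substitution give σ_0 = -29, σ_1 = 22, σ_2 = -11.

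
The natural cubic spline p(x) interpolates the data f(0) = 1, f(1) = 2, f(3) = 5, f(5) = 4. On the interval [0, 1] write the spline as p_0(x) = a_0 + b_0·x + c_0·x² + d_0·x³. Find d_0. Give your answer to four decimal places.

Let m_i = p''(x_i). Step sizes h_i = 1, 2, 2; slopes of the chords Δ_i = (y_(i+1) - y_i)/h_i = 1, 3/2, -1/2.
  1·m_0 + 6·m_1 + 2·m_2 = 6(Δ_1 - Δ_0) = 3
  2·m_1 + 8·m_2 + 2·m_3 = 6(Δ_2 - Δ_1) = -12
Natural end conditions: m_0 = m_3 = 0.
Solving the tridiagonal system: m_0 = 0, m_1 = 12/11, m_2 = -39/22, m_3 = 0.
On [0, 1], with p_0(x) = a_0 + b_0·x + c_0·x² + d_0·x³: c_0 = m_0/2 = 0, d_0 = (m_1 - m_0)/(6h_0) = 2/11, b_0 = Δ_0 - h_0(2m_0 + m_1)/6 = 9/11.

0.1818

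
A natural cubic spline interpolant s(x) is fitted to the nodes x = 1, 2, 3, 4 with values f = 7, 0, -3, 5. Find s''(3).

With m_i denoting the second derivative at x_i, h_i = 1, 1, 1, and Δ_i = (y_(i+1) − y_i)/h_i = -7, -3, 8:
  1·m_0 + 4·m_1 + 1·m_2 = 6(Δ_1 - Δ_0) = 24
  1·m_1 + 4·m_2 + 1·m_3 = 6(Δ_2 - Δ_1) = 66
Natural end conditions: m_0 = m_3 = 0.
Hence m_0 = 0, m_1 = 2, m_2 = 16, m_3 = 0.

16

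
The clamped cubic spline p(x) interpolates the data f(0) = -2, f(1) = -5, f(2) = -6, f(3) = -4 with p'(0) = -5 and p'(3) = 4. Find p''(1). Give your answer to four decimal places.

0.8000

Put M_i = p'' at the i-th knot. Here h = (1, 1, 1) and Δ = (-3, -1, 2), so the interior equations h_(i-1)·M_(i-1) + 2(h_(i-1)+h_i)·M_i + h_i·M_(i+1) = 6(Δ_i − Δ_(i-1)) read
  1·M_0 + 4·M_1 + 1·M_2 = 6(Δ_1 - Δ_0) = 12
  1·M_1 + 4·M_2 + 1·M_3 = 6(Δ_2 - Δ_1) = 18
Clamped end conditions give two more equations: 2h_0·M_0 + h_0·M_1 = 6(Δ_0 - p'(0)) = 12 and h_2·M_2 + 2h_2·M_3 = 6(p'(3) - Δ_2) = 12.
Solving: M_0 = 28/5, M_1 = 4/5, M_2 = 16/5, M_3 = 22/5.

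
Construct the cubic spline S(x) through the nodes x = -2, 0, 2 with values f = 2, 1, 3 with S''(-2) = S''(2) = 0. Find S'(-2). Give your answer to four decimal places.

-0.8750

With M_i denoting the second derivative at x_i, h_i = 2, 2, and Δ_i = (y_(i+1) − y_i)/h_i = -1/2, 1:
  2·M_0 + 8·M_1 + 2·M_2 = 6(Δ_1 - Δ_0) = 9
Natural end conditions: M_0 = M_2 = 0.
Solving the tridiagonal system: M_0 = 0, M_1 = 9/8, M_2 = 0.
On [-2, 0], S'(x) = b_0 + 2c_0·(x + 2) + 3d_0·(x + 2)² with b_0 = Δ_0 - h_0(2M_0 + M_1)/6 = -7/8, c_0 = M_0/2 = 0, d_0 = (M_1 - M_0)/(6h_0) = 3/32. So S'(-2) = -7/8.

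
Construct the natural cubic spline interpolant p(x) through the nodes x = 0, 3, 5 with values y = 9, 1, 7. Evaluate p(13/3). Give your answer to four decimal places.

4.3284

Put M_i = p'' at the i-th knot. Here h = (3, 2) and Δ = (-8/3, 3), so the interior equations h_(i-1)·M_(i-1) + 2(h_(i-1)+h_i)·M_i + h_i·M_(i+1) = 6(Δ_i − Δ_(i-1)) read
  3·M_0 + 10·M_1 + 2·M_2 = 6(Δ_1 - Δ_0) = 34
Natural end conditions: M_0 = M_2 = 0.
Solving: M_0 = 0, M_1 = 17/5, M_2 = 0.
On [3, 5], p(x) = 1 + 11/15·(x - 3) + 17/10·(x - 3)² - 17/60·(x - 3)³.
With (x - 3) = 4/3: p(13/3) = 1753/405.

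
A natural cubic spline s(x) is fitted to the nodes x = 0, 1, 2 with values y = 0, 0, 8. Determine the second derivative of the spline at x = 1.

Write M_i for s''(x_i). With h_i = 1, 1 and divided differences Δ_i = 0, 8, the continuity of s' gives the tridiagonal system
  1·M_0 + 4·M_1 + 1·M_2 = 6(Δ_1 - Δ_0) = 48
Natural end conditions: M_0 = M_2 = 0.
Forward elimination and back-substitution give M_0 = 0, M_1 = 12, M_2 = 0.

12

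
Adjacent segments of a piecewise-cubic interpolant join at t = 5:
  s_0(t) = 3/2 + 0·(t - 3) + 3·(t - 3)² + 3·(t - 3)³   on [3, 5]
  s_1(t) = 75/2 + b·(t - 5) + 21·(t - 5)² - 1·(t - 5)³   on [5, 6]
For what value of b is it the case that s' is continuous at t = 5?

48

s_0'(t) = 0 + 6·(t - 3) + 9·(t - 3)², so s_0'(5) = 48. On the right, s_1'(5) = b, so b = 48.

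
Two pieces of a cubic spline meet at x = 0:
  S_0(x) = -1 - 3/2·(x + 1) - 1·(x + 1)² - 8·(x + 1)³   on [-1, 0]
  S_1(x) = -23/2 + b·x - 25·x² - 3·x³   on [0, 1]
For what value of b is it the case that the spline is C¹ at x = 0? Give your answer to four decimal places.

-27.5000

S_0'(x) = -3/2 - 2·(x + 1) - 24·(x + 1)², so S_0'(0) = -55/2. On the right, S_1'(0) = b, so b = -55/2.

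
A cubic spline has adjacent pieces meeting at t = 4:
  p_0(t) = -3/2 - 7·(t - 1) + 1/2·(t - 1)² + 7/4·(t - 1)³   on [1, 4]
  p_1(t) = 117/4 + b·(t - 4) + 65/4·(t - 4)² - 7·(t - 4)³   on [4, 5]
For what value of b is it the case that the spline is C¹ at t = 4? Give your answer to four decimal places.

p_0'(t) = -7 + 1·(t - 1) + 21/4·(t - 1)², so p_0'(4) = 173/4. On the right, p_1'(4) = b, so b = 173/4.

43.2500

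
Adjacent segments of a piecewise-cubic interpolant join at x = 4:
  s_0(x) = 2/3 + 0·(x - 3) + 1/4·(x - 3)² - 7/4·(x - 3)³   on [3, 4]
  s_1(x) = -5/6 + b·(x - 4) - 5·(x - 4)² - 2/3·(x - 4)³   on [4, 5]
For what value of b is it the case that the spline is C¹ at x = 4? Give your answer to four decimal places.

-4.7500

s_0'(x) = 0 + 1/2·(x - 3) - 21/4·(x - 3)², so s_0'(4) = -19/4. On the right, s_1'(4) = b, so b = -19/4.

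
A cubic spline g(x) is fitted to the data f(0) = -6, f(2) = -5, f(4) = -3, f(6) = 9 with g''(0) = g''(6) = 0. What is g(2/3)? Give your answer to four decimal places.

Put σ_i = g'' at the i-th knot. Here h = (2, 2, 2) and Δ = (1/2, 1, 6), so the interior equations h_(i-1)·σ_(i-1) + 2(h_(i-1)+h_i)·σ_i + h_i·σ_(i+1) = 6(Δ_i − Δ_(i-1)) read
  2·σ_0 + 8·σ_1 + 2·σ_2 = 6(Δ_1 - Δ_0) = 3
  2·σ_1 + 8·σ_2 + 2·σ_3 = 6(Δ_2 - Δ_1) = 30
Natural end conditions: σ_0 = σ_3 = 0.
Solving: σ_0 = 0, σ_1 = -3/5, σ_2 = 39/10, σ_3 = 0.
On [0, 2], g(x) = -6 + 7/10·x + 0·x² - 1/20·x³.
With x = 2/3: g(2/3) = -749/135.

-5.5481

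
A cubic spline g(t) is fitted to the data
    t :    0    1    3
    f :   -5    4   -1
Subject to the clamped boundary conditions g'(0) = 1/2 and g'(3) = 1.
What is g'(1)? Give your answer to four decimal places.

Let M_i = g''(x_i). Step sizes h_i = 1, 2; slopes of the chords Δ_i = (y_(i+1) - y_i)/h_i = 9, -5/2.
  1·M_0 + 6·M_1 + 2·M_2 = 6(Δ_1 - Δ_0) = -69
Clamped end conditions give two more equations: 2h_0·M_0 + h_0·M_1 = 6(Δ_0 - g'(0)) = 51 and h_1·M_1 + 2h_1·M_2 = 6(g'(3) - Δ_1) = 21.
Hence M_0 = 223/6, M_1 = -70/3, M_2 = 203/12.
On [1, 3], g'(t) = b_1 + 2c_1·(t - 1) + 3d_1·(t - 1)² with b_1 = Δ_1 - h_1(2M_1 + M_2)/6 = 89/12, c_1 = M_1/2 = -35/3, d_1 = (M_2 - M_1)/(6h_1) = 161/48. So g'(1) = 89/12.

7.4167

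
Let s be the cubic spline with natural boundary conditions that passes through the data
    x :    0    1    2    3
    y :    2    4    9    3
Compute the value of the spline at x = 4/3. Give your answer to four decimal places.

6.0272

Let M_i = s''(x_i). Step sizes h_i = 1, 1, 1; slopes of the chords Δ_i = (y_(i+1) - y_i)/h_i = 2, 5, -6.
  1·M_0 + 4·M_1 + 1·M_2 = 6(Δ_1 - Δ_0) = 18
  1·M_1 + 4·M_2 + 1·M_3 = 6(Δ_2 - Δ_1) = -66
Natural end conditions: M_0 = M_3 = 0.
Forward elimination and back-substitution give M_0 = 0, M_1 = 46/5, M_2 = -94/5, M_3 = 0.
On [1, 2], s(x) = 4 + 76/15·(x - 1) + 23/5·(x - 1)² - 14/3·(x - 1)³.
With (x - 1) = 1/3: s(4/3) = 2441/405.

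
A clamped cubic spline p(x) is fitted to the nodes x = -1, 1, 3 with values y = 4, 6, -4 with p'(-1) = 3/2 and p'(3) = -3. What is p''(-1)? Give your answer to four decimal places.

2.6250

Let M_i = p''(x_i). Step sizes h_i = 2, 2; slopes of the chords Δ_i = (y_(i+1) - y_i)/h_i = 1, -5.
  2·M_0 + 8·M_1 + 2·M_2 = 6(Δ_1 - Δ_0) = -36
Clamped end conditions give two more equations: 2h_0·M_0 + h_0·M_1 = 6(Δ_0 - p'(-1)) = -3 and h_1·M_1 + 2h_1·M_2 = 6(p'(3) - Δ_1) = 12.
Forward elimination and back-substitution give M_0 = 21/8, M_1 = -27/4, M_2 = 51/8.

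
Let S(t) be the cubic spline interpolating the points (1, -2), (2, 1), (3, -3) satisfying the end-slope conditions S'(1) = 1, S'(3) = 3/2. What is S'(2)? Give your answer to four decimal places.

-1.3750

Write m_i for S''(x_i). With h_i = 1, 1 and divided differences Δ_i = 3, -4, the continuity of S' gives the tridiagonal system
  1·m_0 + 4·m_1 + 1·m_2 = 6(Δ_1 - Δ_0) = -42
Clamped end conditions give two more equations: 2h_0·m_0 + h_0·m_1 = 6(Δ_0 - S'(1)) = 12 and h_1·m_1 + 2h_1·m_2 = 6(S'(3) - Δ_1) = 33.
Hence m_0 = 67/4, m_1 = -43/2, m_2 = 109/4.
On [2, 3], S'(t) = b_1 + 2c_1·(t - 2) + 3d_1·(t - 2)² with b_1 = Δ_1 - h_1(2m_1 + m_2)/6 = -11/8, c_1 = m_1/2 = -43/4, d_1 = (m_2 - m_1)/(6h_1) = 65/8. So S'(2) = -11/8.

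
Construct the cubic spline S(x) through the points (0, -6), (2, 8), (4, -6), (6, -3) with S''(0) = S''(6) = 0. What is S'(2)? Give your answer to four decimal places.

-1.6000

Write σ_i for S''(x_i). With h_i = 2, 2, 2 and divided differences Δ_i = 7, -7, 3/2, the continuity of S' gives the tridiagonal system
  2·σ_0 + 8·σ_1 + 2·σ_2 = 6(Δ_1 - Δ_0) = -84
  2·σ_1 + 8·σ_2 + 2·σ_3 = 6(Δ_2 - Δ_1) = 51
Natural end conditions: σ_0 = σ_3 = 0.
Forward elimination and back-substitution give σ_0 = 0, σ_1 = -129/10, σ_2 = 48/5, σ_3 = 0.
On [2, 4], S'(x) = b_1 + 2c_1·(x - 2) + 3d_1·(x - 2)² with b_1 = Δ_1 - h_1(2σ_1 + σ_2)/6 = -8/5, c_1 = σ_1/2 = -129/20, d_1 = (σ_2 - σ_1)/(6h_1) = 15/8. So S'(2) = -8/5.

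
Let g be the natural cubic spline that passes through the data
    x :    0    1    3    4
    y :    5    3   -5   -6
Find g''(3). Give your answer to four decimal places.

Let M_i = g''(x_i). Step sizes h_i = 1, 2, 1; slopes of the chords Δ_i = (y_(i+1) - y_i)/h_i = -2, -4, -1.
  1·M_0 + 6·M_1 + 2·M_2 = 6(Δ_1 - Δ_0) = -12
  2·M_1 + 6·M_2 + 1·M_3 = 6(Δ_2 - Δ_1) = 18
Natural end conditions: M_0 = M_3 = 0.
Solving the tridiagonal system: M_0 = 0, M_1 = -27/8, M_2 = 33/8, M_3 = 0.

4.1250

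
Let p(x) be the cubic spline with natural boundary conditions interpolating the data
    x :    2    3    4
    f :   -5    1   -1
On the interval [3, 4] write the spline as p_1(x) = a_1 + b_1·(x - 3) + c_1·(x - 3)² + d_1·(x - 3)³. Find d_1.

2

With M_i denoting the second derivative at x_i, h_i = 1, 1, and Δ_i = (y_(i+1) − y_i)/h_i = 6, -2:
  1·M_0 + 4·M_1 + 1·M_2 = 6(Δ_1 - Δ_0) = -48
Natural end conditions: M_0 = M_2 = 0.
Hence M_0 = 0, M_1 = -12, M_2 = 0.
On [3, 4], with p_1(x) = a_1 + b_1·(x - 3) + c_1·(x - 3)² + d_1·(x - 3)³: c_1 = M_1/2 = -6, d_1 = (M_2 - M_1)/(6h_1) = 2, b_1 = Δ_1 - h_1(2M_1 + M_2)/6 = 2.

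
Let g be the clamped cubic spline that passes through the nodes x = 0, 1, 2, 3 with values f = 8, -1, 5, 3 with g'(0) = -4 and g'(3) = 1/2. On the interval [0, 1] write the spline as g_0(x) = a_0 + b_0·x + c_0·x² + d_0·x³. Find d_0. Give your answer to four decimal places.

With M_i denoting the second derivative at x_i, h_i = 1, 1, 1, and Δ_i = (y_(i+1) − y_i)/h_i = -9, 6, -2:
  1·M_0 + 4·M_1 + 1·M_2 = 6(Δ_1 - Δ_0) = 90
  1·M_1 + 4·M_2 + 1·M_3 = 6(Δ_2 - Δ_1) = -48
Clamped end conditions give two more equations: 2h_0·M_0 + h_0·M_1 = 6(Δ_0 - g'(0)) = -30 and h_2·M_2 + 2h_2·M_3 = 6(g'(3) - Δ_2) = 15.
Solving the tridiagonal system: M_0 = -169/5, M_1 = 188/5, M_2 = -133/5, M_3 = 104/5.
On [0, 1], with g_0(x) = a_0 + b_0·x + c_0·x² + d_0·x³: c_0 = M_0/2 = -169/10, d_0 = (M_1 - M_0)/(6h_0) = 119/10, b_0 = Δ_0 - h_0(2M_0 + M_1)/6 = -4.

11.9000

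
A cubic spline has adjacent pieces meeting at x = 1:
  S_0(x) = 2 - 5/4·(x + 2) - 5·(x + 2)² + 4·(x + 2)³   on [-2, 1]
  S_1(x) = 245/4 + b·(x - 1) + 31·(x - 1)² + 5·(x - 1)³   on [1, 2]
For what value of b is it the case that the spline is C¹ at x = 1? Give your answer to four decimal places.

S_0'(x) = -5/4 - 10·(x + 2) + 12·(x + 2)², so S_0'(1) = 307/4. On the right, S_1'(1) = b, so b = 307/4.

76.7500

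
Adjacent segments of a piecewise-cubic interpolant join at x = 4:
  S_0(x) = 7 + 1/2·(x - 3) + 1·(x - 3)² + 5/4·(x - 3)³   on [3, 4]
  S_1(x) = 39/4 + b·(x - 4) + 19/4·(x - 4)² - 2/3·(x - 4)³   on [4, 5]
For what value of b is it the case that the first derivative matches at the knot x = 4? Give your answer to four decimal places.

S_0'(x) = 1/2 + 2·(x - 3) + 15/4·(x - 3)², so S_0'(4) = 25/4. On the right, S_1'(4) = b, so b = 25/4.

6.2500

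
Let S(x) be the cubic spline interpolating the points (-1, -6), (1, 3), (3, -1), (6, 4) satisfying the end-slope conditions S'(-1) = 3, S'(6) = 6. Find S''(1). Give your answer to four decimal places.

Write σ_i for S''(x_i). With h_i = 2, 2, 3 and divided differences Δ_i = 9/2, -2, 5/3, the continuity of S' gives the tridiagonal system
  2·σ_0 + 8·σ_1 + 2·σ_2 = 6(Δ_1 - Δ_0) = -39
  2·σ_1 + 10·σ_2 + 3·σ_3 = 6(Δ_2 - Δ_1) = 22
Clamped end conditions give two more equations: 2h_0·σ_0 + h_0·σ_1 = 6(Δ_0 - S'(-1)) = 9 and h_2·σ_2 + 2h_2·σ_3 = 6(S'(6) - Δ_2) = 26.
Forward elimination and back-substitution give σ_0 = 425/74, σ_1 = -517/74, σ_2 = 100/37, σ_3 = 331/111.

-6.9865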